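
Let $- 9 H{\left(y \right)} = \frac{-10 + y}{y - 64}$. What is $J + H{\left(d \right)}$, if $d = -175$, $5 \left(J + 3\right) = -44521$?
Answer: $- \frac{95797861}{10755} \approx -8907.3$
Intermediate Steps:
$J = - \frac{44536}{5}$ ($J = -3 + \frac{1}{5} \left(-44521\right) = -3 - \frac{44521}{5} = - \frac{44536}{5} \approx -8907.2$)
$H{\left(y \right)} = - \frac{-10 + y}{9 \left(-64 + y\right)}$ ($H{\left(y \right)} = - \frac{\left(-10 + y\right) \frac{1}{y - 64}}{9} = - \frac{\left(-10 + y\right) \frac{1}{-64 + y}}{9} = - \frac{\frac{1}{-64 + y} \left(-10 + y\right)}{9} = - \frac{-10 + y}{9 \left(-64 + y\right)}$)
$J + H{\left(d \right)} = - \frac{44536}{5} + \frac{10 - -175}{9 \left(-64 - 175\right)} = - \frac{44536}{5} + \frac{10 + 175}{9 \left(-239\right)} = - \frac{44536}{5} + \frac{1}{9} \left(- \frac{1}{239}\right) 185 = - \frac{44536}{5} - \frac{185}{2151} = - \frac{95797861}{10755}$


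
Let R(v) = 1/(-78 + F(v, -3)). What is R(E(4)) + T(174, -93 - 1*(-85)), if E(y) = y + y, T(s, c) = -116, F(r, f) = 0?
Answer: -9049/78 ≈ -116.01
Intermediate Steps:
E(y) = 2*y
R(v) = -1/78 (R(v) = 1/(-78 + 0) = 1/(-78) = -1/78)
R(E(4)) + T(174, -93 - 1*(-85)) = -1/78 - 116 = -9049/78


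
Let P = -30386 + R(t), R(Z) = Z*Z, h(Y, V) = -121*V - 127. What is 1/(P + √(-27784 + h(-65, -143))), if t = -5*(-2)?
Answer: -15143/458626202 - I*√663/229313101 ≈ -3.3018e-5 - 1.1229e-7*I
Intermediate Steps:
h(Y, V) = -127 - 121*V
t = 10
R(Z) = Z²
P = -30286 (P = -30386 + 10² = -30386 + 100 = -30286)
1/(P + √(-27784 + h(-65, -143))) = 1/(-30286 + √(-27784 + (-127 - 121*(-143)))) = 1/(-30286 + √(-27784 + (-127 + 17303))) = 1/(-30286 + √(-27784 + 17176)) = 1/(-30286 + √(-10608)) = 1/(-30286 + 4*I*√663)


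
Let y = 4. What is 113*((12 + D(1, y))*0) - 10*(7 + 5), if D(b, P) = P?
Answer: -120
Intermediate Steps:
113*((12 + D(1, y))*0) - 10*(7 + 5) = 113*((12 + 4)*0) - 10*(7 + 5) = 113*(16*0) - 10*12 = 113*0 - 120 = 0 - 120 = -120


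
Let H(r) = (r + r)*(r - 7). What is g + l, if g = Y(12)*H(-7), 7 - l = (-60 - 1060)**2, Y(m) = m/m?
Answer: -1254197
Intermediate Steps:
Y(m) = 1
H(r) = 2*r*(-7 + r) (H(r) = (2*r)*(-7 + r) = 2*r*(-7 + r))
l = -1254393 (l = 7 - (-60 - 1060)**2 = 7 - 1*(-1120)**2 = 7 - 1*1254400 = 7 - 1254400 = -1254393)
g = 196 (g = 1*(2*(-7)*(-7 - 7)) = 1*(2*(-7)*(-14)) = 1*196 = 196)
g + l = 196 - 1254393 = -1254197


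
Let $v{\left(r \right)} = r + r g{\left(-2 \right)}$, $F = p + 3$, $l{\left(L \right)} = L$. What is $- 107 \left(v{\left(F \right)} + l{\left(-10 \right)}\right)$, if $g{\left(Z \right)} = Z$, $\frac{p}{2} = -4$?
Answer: $535$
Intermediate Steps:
$p = -8$ ($p = 2 \left(-4\right) = -8$)
$F = -5$ ($F = -8 + 3 = -5$)
$v{\left(r \right)} = - r$ ($v{\left(r \right)} = r + r \left(-2\right) = r - 2 r = - r$)
$- 107 \left(v{\left(F \right)} + l{\left(-10 \right)}\right) = - 107 \left(\left(-1\right) \left(-5\right) - 10\right) = - 107 \left(5 - 10\right) = \left(-107\right) \left(-5\right) = 535$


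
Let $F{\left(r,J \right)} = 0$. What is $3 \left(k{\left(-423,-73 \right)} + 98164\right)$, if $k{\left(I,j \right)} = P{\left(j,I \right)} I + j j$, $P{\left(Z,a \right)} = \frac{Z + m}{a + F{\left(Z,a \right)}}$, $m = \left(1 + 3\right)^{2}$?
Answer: $310308$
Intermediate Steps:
$m = 16$ ($m = 4^{2} = 16$)
$P{\left(Z,a \right)} = \frac{16 + Z}{a}$ ($P{\left(Z,a \right)} = \frac{Z + 16}{a + 0} = \frac{16 + Z}{a}$)
$k{\left(I,j \right)} = 16 + j + j^{2}$ ($k{\left(I,j \right)} = \frac{16 + j}{I} I + j j = \left(16 + j\right) + j^{2} = 16 + j + j^{2}$)
$3 \left(k{\left(-423,-73 \right)} + 98164\right) = 3 \left(\left(16 - 73 + \left(-73\right)^{2}\right) + 98164\right) = 3 \left(\left(16 - 73 + 5329\right) + 98164\right) = 3 \left(5272 + 98164\right) = 3 \cdot 103436 = 310308$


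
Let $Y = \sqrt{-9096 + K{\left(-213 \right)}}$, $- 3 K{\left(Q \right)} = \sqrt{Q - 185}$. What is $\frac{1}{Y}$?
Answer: $\frac{\sqrt{3}}{\sqrt{-27288 - i \sqrt{398}}} \approx 3.8328 \cdot 10^{-6} + 0.010485 i$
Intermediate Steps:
$K{\left(Q \right)} = - \frac{\sqrt{-185 + Q}}{3}$ ($K{\left(Q \right)} = - \frac{\sqrt{Q - 185}}{3} = - \frac{\sqrt{-185 + Q}}{3}$)
$Y = \sqrt{-9096 - \frac{i \sqrt{398}}{3}}$ ($Y = \sqrt{-9096 - \frac{\sqrt{-185 - 213}}{3}} = \sqrt{-9096 - \frac{\sqrt{-398}}{3}} = \sqrt{-9096 - \frac{i \sqrt{398}}{3}} \approx 0.0349 - 95.373 i$)
$\frac{1}{Y} = \frac{1}{\frac{1}{3} \sqrt{-81864 - 3 i \sqrt{398}}} = \frac{3}{\sqrt{-81864 - 3 i \sqrt{398}}}$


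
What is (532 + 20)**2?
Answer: 304704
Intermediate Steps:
(532 + 20)**2 = 552**2 = 304704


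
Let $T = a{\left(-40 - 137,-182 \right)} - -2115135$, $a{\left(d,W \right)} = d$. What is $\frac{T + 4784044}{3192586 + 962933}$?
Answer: $\frac{6899002}{4155519} \approx 1.6602$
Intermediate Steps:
$T = 2114958$ ($T = \left(-40 - 137\right) - -2115135 = -177 + 2115135 = 2114958$)
$\frac{T + 4784044}{3192586 + 962933} = \frac{2114958 + 4784044}{3192586 + 962933} = \frac{6899002}{4155519}$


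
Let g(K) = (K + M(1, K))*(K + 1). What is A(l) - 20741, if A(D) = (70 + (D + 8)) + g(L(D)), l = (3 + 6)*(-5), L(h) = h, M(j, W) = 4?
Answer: -18904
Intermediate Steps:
l = -45 (l = 9*(-5) = -45)
g(K) = (1 + K)*(4 + K) (g(K) = (K + 4)*(K + 1) = (4 + K)*(1 + K) = (1 + K)*(4 + K))
A(D) = 82 + D² + 6*D (A(D) = (70 + (D + 8)) + (4 + D² + 5*D) = (70 + (8 + D)) + (4 + D² + 5*D) = (78 + D) + (4 + D² + 5*D) = 82 + D² + 6*D)
A(l) - 20741 = (82 + (-45)² + 6*(-45)) - 20741 = (82 + 2025 - 270) - 20741 = 1837 - 20741 = -18904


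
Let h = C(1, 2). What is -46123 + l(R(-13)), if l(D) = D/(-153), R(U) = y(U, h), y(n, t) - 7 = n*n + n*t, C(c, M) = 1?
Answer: -7056982/153 ≈ -46124.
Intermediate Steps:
h = 1
y(n, t) = 7 + n² + n*t (y(n, t) = 7 + (n*n + n*t) = 7 + (n² + n*t) = 7 + n² + n*t)
R(U) = 7 + U + U² (R(U) = 7 + U² + U*1 = 7 + U² + U = 7 + U + U²)
l(D) = -D/153 (l(D) = D*(-1/153) = -D/153)
-46123 + l(R(-13)) = -46123 - (7 - 13 + (-13)²)/153 = -46123 - (7 - 13 + 169)/153 = -46123 - 1/153*163 = -46123 - 163/153 = -7056982/153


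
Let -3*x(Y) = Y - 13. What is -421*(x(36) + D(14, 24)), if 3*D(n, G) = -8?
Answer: 13051/3 ≈ 4350.3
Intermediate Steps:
x(Y) = 13/3 - Y/3 (x(Y) = -(Y - 13)/3 = -(-13 + Y)/3 = 13/3 - Y/3)
D(n, G) = -8/3 (D(n, G) = (1/3)*(-8) = -8/3)
-421*(x(36) + D(14, 24)) = -421*((13/3 - 1/3*36) - 8/3) = -421*((13/3 - 12) - 8/3) = -421*(-23/3 - 8/3) = -421*(-31/3) = 13051/3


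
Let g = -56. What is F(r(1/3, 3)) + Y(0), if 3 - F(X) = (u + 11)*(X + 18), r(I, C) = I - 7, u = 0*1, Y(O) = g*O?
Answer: -365/3 ≈ -121.67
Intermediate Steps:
Y(O) = -56*O
u = 0
r(I, C) = -7 + I
F(X) = -195 - 11*X (F(X) = 3 - (0 + 11)*(X + 18) = 3 - 11*(18 + X) = 3 - (198 + 11*X) = 3 + (-198 - 11*X) = -195 - 11*X)
F(r(1/3, 3)) + Y(0) = (-195 - 11*(-7 + 1/3)) - 56*0 = (-195 - 11*(-7 + 1/3)) + 0 = (-195 - 11*(-20/3)) + 0 = (-195 + 220/3) + 0 = -365/3 + 0 = -365/3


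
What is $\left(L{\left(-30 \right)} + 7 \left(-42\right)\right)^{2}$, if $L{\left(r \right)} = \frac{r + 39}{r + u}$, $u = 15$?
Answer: $\frac{2169729}{25} \approx 86789.0$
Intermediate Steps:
$L{\left(r \right)} = \frac{39 + r}{15 + r}$ ($L{\left(r \right)} = \frac{r + 39}{r + 15} = \frac{39 + r}{15 + r}$)
$\left(L{\left(-30 \right)} + 7 \left(-42\right)\right)^{2} = \left(\frac{39 - 30}{15 - 30} + 7 \left(-42\right)\right)^{2} = \left(\frac{1}{-15} \cdot 9 - 294\right)^{2} = \left(\left(- \frac{1}{15}\right) 9 - 294\right)^{2} = \left(- \frac{3}{5} - 294\right)^{2} = \left(- \frac{1473}{5}\right)^{2} = \frac{2169729}{25}$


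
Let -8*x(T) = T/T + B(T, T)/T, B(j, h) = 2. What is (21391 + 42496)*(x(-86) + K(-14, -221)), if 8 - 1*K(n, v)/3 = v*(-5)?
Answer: -36164705751/172 ≈ -2.1026e+8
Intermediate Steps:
K(n, v) = 24 + 15*v (K(n, v) = 24 - 3*v*(-5) = 24 - (-15)*v = 24 + 15*v)
x(T) = -⅛ - 1/(4*T) (x(T) = -(T/T + 2/T)/8 = -(1 + 2/T)/8 = -⅛ - 1/(4*T))
(21391 + 42496)*(x(-86) + K(-14, -221)) = (21391 + 42496)*((⅛)*(-2 - 1*(-86))/(-86) + (24 + 15*(-221))) = 63887*((⅛)*(-1/86)*(-2 + 86) + (24 - 3315)) = 63887*((⅛)*(-1/86)*84 - 3291) = 63887*(-21/172 - 3291) = 63887*(-566073/172) = -36164705751/172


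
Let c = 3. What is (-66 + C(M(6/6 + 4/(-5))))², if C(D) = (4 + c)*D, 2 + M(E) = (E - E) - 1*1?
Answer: 7569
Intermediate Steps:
M(E) = -3 (M(E) = -2 + ((E - E) - 1*1) = -2 + (0 - 1) = -2 - 1 = -3)
C(D) = 7*D (C(D) = (4 + 3)*D = 7*D)
(-66 + C(M(6/6 + 4/(-5))))² = (-66 + 7*(-3))² = (-66 - 21)² = (-87)² = 7569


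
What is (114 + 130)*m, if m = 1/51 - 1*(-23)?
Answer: 286456/51 ≈ 5616.8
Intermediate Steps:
m = 1174/51 (m = 1/51 + 23 = 1174/51 ≈ 23.020)
(114 + 130)*m = (114 + 130)*(1174/51) = 244*(1174/51) = 286456/51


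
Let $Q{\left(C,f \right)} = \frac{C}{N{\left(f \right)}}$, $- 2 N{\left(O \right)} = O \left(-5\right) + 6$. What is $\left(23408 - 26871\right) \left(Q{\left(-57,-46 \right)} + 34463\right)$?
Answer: $- \frac{14082950933}{118} \approx -1.1935 \cdot 10^{8}$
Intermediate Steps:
$N{\left(O \right)} = -3 + \frac{5 O}{2}$ ($N{\left(O \right)} = - \frac{O \left(-5\right) + 6}{2} = - \frac{- 5 O + 6}{2} = - \frac{6 - 5 O}{2} = -3 + \frac{5 O}{2}$)
$Q{\left(C,f \right)} = \frac{C}{-3 + \frac{5 f}{2}}$
$\left(23408 - 26871\right) \left(Q{\left(-57,-46 \right)} + 34463\right) = \left(23408 - 26871\right) \left(2 \left(-57\right) \frac{1}{-6 + 5 \left(-46\right)} + 34463\right) = - 3463 \left(2 \left(-57\right) \frac{1}{-6 - 230} + 34463\right) = - 3463 \left(2 \left(-57\right) \frac{1}{-236} + 34463\right) = - 3463 \left(2 \left(-57\right) \left(- \frac{1}{236}\right) + 34463\right) = - 3463 \left(\frac{57}{118} + 34463\right) = \left(-3463\right) \frac{4066691}{118} = - \frac{14082950933}{118}$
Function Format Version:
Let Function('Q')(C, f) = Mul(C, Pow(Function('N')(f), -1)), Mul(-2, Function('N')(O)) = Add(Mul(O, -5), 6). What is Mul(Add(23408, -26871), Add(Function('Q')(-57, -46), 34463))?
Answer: Rational(-14082950933, 118) ≈ -1.1935e+8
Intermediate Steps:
Function('N')(O) = Add(-3, Mul(Rational(5, 2), O)) (Function('N')(O) = Mul(Rational(-1, 2), Add(Mul(O, -5), 6)) = Mul(Rational(-1, 2), Add(Mul(-5, O), 6)) = Mul(Rational(-1, 2), Add(6, Mul(-5, O))) = Add(-3, Mul(Rational(5, 2), O)))
Function('Q')(C, f) = Mul(C, Pow(Add(-3, Mul(Rational(5, 2), f)), -1))
Mul(Add(23408, -26871), Add(Function('Q')(-57, -46), 34463)) = Mul(Add(23408, -26871), Add(Mul(2, -57, Pow(Add(-6, Mul(5, -46)), -1)), 34463)) = Mul(-3463, Add(Mul(2, -57, Pow(Add(-6, -230), -1)), 34463)) = Mul(-3463, Add(Mul(2, -57, Pow(-236, -1)), 34463)) = Mul(-3463, Add(Mul(2, -57, Rational(-1, 236)), 34463)) = Mul(-3463, Add(Rational(57, 118), 34463)) = Mul(-3463, Rational(4066691, 118)) = Rational(-14082950933, 118)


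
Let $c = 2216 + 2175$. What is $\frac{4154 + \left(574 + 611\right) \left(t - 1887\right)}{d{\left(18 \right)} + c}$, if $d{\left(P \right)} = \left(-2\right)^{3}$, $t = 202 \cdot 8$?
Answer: $- \frac{316981}{4383} \approx -72.321$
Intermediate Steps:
$t = 1616$
$d{\left(P \right)} = -8$
$c = 4391$
$\frac{4154 + \left(574 + 611\right) \left(t - 1887\right)}{d{\left(18 \right)} + c} = \frac{4154 + \left(574 + 611\right) \left(1616 - 1887\right)}{-8 + 4391} = \frac{4154 + 1185 \left(-271\right)}{4383} = \left(4154 - 321135\right) \frac{1}{4383} = \left(-316981\right) \frac{1}{4383} = - \frac{316981}{4383}$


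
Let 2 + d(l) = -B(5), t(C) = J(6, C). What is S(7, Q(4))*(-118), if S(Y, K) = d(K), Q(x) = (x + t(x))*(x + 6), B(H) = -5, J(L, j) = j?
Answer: -354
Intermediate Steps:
t(C) = C
Q(x) = 2*x*(6 + x) (Q(x) = (x + x)*(x + 6) = (2*x)*(6 + x) = 2*x*(6 + x))
d(l) = 3 (d(l) = -2 - 1*(-5) = -2 + 5 = 3)
S(Y, K) = 3
S(7, Q(4))*(-118) = 3*(-118) = -354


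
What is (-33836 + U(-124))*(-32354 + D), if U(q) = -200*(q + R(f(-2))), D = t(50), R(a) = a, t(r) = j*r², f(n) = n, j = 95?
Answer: -1771640856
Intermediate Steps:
t(r) = 95*r²
D = 237500 (D = 95*50² = 95*2500 = 237500)
U(q) = 400 - 200*q (U(q) = -200*(q - 2) = -200*(-2 + q) = 400 - 200*q)
(-33836 + U(-124))*(-32354 + D) = (-33836 + (400 - 200*(-124)))*(-32354 + 237500) = (-33836 + (400 + 24800))*205146 = (-33836 + 25200)*205146 = -8636*205146 = -1771640856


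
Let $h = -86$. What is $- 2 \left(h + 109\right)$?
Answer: $-46$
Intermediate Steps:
$- 2 \left(h + 109\right) = - 2 \left(-86 + 109\right) = \left(-2\right) 23 = -46$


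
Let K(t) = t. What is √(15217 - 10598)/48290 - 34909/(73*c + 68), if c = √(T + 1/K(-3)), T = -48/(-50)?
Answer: -178035900/96337 + √4619/48290 + 12741785*√141/96337 ≈ -277.52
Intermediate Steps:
T = 24/25 (T = -48*(-1/50) = 24/25 ≈ 0.96000)
c = √141/15 (c = √(24/25 + 1/(-3)) = √(24/25 - ⅓) = √(47/75) = √141/15 ≈ 0.79162)
√(15217 - 10598)/48290 - 34909/(73*c + 68) = √(15217 - 10598)/48290 - 34909/(73*(√141/15) + 68) = √4619*(1/48290) - 34909/(73*√141/15 + 68) = √4619/48290 - 34909/(68 + 73*√141/15) = -34909/(68 + 73*√141/15) + √4619/48290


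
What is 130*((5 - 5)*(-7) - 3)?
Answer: -390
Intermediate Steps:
130*((5 - 5)*(-7) - 3) = 130*(0*(-7) - 3) = 130*(0 - 3) = 130*(-3) = -390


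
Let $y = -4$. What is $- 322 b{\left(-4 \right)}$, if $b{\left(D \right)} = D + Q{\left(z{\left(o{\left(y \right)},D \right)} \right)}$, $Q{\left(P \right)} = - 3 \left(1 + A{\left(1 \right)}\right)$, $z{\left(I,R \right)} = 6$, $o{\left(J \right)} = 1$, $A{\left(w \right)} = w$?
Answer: $3220$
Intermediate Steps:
$Q{\left(P \right)} = -6$ ($Q{\left(P \right)} = - 3 \left(1 + 1\right) = \left(-3\right) 2 = -6$)
$b{\left(D \right)} = -6 + D$ ($b{\left(D \right)} = D - 6 = -6 + D$)
$- 322 b{\left(-4 \right)} = - 322 \left(-6 - 4\right) = \left(-322\right) \left(-10\right) = 3220$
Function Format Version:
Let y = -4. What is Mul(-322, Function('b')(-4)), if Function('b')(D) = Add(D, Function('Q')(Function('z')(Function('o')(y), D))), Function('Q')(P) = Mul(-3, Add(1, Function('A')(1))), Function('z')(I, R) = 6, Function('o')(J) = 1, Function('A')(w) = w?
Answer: 3220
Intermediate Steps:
Function('Q')(P) = -6 (Function('Q')(P) = Mul(-3, Add(1, 1)) = Mul(-3, 2) = -6)
Function('b')(D) = Add(-6, D) (Function('b')(D) = Add(D, -6) = Add(-6, D))
Mul(-322, Function('b')(-4)) = Mul(-322, Add(-6, -4)) = Mul(-322, -10) = 3220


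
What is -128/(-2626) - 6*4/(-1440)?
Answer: 5153/78780 ≈ 0.065410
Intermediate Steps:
-128/(-2626) - 6*4/(-1440) = -128*(-1/2626) - 24*(-1/1440) = 64/1313 + 1/60 = 5153/78780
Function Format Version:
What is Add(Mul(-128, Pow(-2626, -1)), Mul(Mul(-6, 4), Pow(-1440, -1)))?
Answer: Rational(5153, 78780) ≈ 0.065410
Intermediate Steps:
Add(Mul(-128, Pow(-2626, -1)), Mul(Mul(-6, 4), Pow(-1440, -1))) = Add(Mul(-128, Rational(-1, 2626)), Mul(-24, Rational(-1, 1440))) = Add(Rational(64, 1313), Rational(1, 60)) = Rational(5153, 78780)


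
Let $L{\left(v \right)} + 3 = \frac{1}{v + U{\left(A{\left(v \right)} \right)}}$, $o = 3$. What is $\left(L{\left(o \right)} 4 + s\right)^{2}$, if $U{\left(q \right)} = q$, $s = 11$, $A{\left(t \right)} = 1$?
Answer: $0$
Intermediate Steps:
$L{\left(v \right)} = -3 + \frac{1}{1 + v}$ ($L{\left(v \right)} = -3 + \frac{1}{v + 1} = -3 + \frac{1}{1 + v}$)
$\left(L{\left(o \right)} 4 + s\right)^{2} = \left(\frac{-2 - 9}{1 + 3} \cdot 4 + 11\right)^{2} = \left(\frac{-2 - 9}{4} \cdot 4 + 11\right)^{2} = \left(\frac{1}{4} \left(-11\right) 4 + 11\right)^{2} = \left(\left(- \frac{11}{4}\right) 4 + 11\right)^{2} = \left(-11 + 11\right)^{2} = 0^{2} = 0$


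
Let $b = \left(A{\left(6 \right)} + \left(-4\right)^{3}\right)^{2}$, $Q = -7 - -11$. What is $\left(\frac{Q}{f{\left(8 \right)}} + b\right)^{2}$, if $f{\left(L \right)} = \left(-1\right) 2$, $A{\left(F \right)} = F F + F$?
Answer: $232324$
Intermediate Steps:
$Q = 4$ ($Q = -7 + 11 = 4$)
$A{\left(F \right)} = F + F^{2}$ ($A{\left(F \right)} = F^{2} + F = F + F^{2}$)
$f{\left(L \right)} = -2$
$b = 484$ ($b = \left(6 \left(1 + 6\right) + \left(-4\right)^{3}\right)^{2} = \left(6 \cdot 7 - 64\right)^{2} = \left(42 - 64\right)^{2} = \left(-22\right)^{2} = 484$)
$\left(\frac{Q}{f{\left(8 \right)}} + b\right)^{2} = \left(\frac{4}{-2} + 484\right)^{2} = \left(4 \left(- \frac{1}{2}\right) + 484\right)^{2} = \left(-2 + 484\right)^{2} = 482^{2} = 232324$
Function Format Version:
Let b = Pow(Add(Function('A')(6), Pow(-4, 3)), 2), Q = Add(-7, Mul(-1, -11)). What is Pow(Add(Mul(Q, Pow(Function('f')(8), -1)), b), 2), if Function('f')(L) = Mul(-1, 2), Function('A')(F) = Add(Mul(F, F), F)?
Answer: 232324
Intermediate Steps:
Q = 4 (Q = Add(-7, 11) = 4)
Function('A')(F) = Add(F, Pow(F, 2)) (Function('A')(F) = Add(Pow(F, 2), F) = Add(F, Pow(F, 2)))
Function('f')(L) = -2
b = 484 (b = Pow(Add(Mul(6, Add(1, 6)), Pow(-4, 3)), 2) = Pow(Add(Mul(6, 7), -64), 2) = Pow(Add(42, -64), 2) = Pow(-22, 2) = 484)
Pow(Add(Mul(Q, Pow(Function('f')(8), -1)), b), 2) = Pow(Add(Mul(4, Pow(-2, -1)), 484), 2) = Pow(Add(Mul(4, Rational(-1, 2)), 484), 2) = Pow(Add(-2, 484), 2) = Pow(482, 2) = 232324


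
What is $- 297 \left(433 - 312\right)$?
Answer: $-35937$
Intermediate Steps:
$- 297 \left(433 - 312\right) = \left(-297\right) 121 = -35937$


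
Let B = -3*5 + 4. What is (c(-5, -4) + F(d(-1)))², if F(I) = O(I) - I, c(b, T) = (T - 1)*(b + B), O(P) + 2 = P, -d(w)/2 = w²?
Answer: 6084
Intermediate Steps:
d(w) = -2*w²
O(P) = -2 + P
B = -11 (B = -15 + 4 = -11)
c(b, T) = (-1 + T)*(-11 + b) (c(b, T) = (T - 1)*(b - 11) = (-1 + T)*(-11 + b))
F(I) = -2 (F(I) = (-2 + I) - I = -2)
(c(-5, -4) + F(d(-1)))² = ((11 - 1*(-5) - 11*(-4) - 4*(-5)) - 2)² = ((11 + 5 + 44 + 20) - 2)² = (80 - 2)² = 78² = 6084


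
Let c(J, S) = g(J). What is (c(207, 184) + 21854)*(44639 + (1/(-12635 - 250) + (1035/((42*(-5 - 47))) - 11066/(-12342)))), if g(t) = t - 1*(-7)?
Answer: 143998413332006151/146176030 ≈ 9.8510e+8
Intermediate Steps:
g(t) = 7 + t (g(t) = t + 7 = 7 + t)
c(J, S) = 7 + J
(c(207, 184) + 21854)*(44639 + (1/(-12635 - 250) + (1035/((42*(-5 - 47))) - 11066/(-12342)))) = ((7 + 207) + 21854)*(44639 + (1/(-12635 - 250) + (1035/((42*(-5 - 47))) - 11066/(-12342)))) = (214 + 21854)*(44639 + (1/(-12885) + (1035/((42*(-52))) - 11066*(-1/12342)))) = 22068*(44639 + (-1/12885 + (1035/(-2184) + 503/561))) = 22068*(44639 + (-1/12885 + (1035*(-1/2184) + 503/561))) = 22068*(44639 + (-1/12885 + (-345/728 + 503/561))) = 22068*(44639 + (-1/12885 + 172639/408408)) = 22068*(44639 + 247116123/584704120) = 22068*(26100854328803/584704120) = 143998413332006151/146176030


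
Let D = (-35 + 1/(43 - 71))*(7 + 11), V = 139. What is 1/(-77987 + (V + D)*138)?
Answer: -7/1020836 ≈ -6.8571e-6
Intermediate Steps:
D = -8829/14 (D = (-35 + 1/(-28))*18 = (-35 - 1/28)*18 = -981/28*18 = -8829/14 ≈ -630.64)
1/(-77987 + (V + D)*138) = 1/(-77987 + (139 - 8829/14)*138) = 1/(-77987 - 6883/14*138) = 1/(-77987 - 474927/7) = 1/(-1020836/7) = -7/1020836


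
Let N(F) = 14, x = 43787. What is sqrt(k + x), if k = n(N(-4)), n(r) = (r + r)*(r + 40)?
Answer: sqrt(45299) ≈ 212.84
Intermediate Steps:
n(r) = 2*r*(40 + r) (n(r) = (2*r)*(40 + r) = 2*r*(40 + r))
k = 1512 (k = 2*14*(40 + 14) = 2*14*54 = 1512)
sqrt(k + x) = sqrt(1512 + 43787) = sqrt(45299)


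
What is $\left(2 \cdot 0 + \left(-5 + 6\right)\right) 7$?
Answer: $7$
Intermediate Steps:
$\left(2 \cdot 0 + \left(-5 + 6\right)\right) 7 = \left(0 + 1\right) 7 = 1 \cdot 7 = 7$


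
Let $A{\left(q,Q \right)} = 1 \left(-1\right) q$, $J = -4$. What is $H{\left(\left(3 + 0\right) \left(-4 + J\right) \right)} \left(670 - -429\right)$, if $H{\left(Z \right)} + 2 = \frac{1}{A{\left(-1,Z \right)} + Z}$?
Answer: $- \frac{51653}{23} \approx -2245.8$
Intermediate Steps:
$A{\left(q,Q \right)} = - q$
$H{\left(Z \right)} = -2 + \frac{1}{1 + Z}$ ($H{\left(Z \right)} = -2 + \frac{1}{\left(-1\right) \left(-1\right) + Z} = -2 + \frac{1}{1 + Z}$)
$H{\left(\left(3 + 0\right) \left(-4 + J\right) \right)} \left(670 - -429\right) = \frac{-1 - 2 \left(3 + 0\right) \left(-4 - 4\right)}{1 + \left(3 + 0\right) \left(-4 - 4\right)} \left(670 - -429\right) = \frac{-1 - 2 \cdot 3 \left(-8\right)}{1 + 3 \left(-8\right)} \left(670 + 429\right) = \frac{-1 - -48}{1 - 24} \cdot 1099 = \frac{-1 + 48}{-23} \cdot 1099 = \left(- \frac{1}{23}\right) 47 \cdot 1099 = \left(- \frac{47}{23}\right) 1099 = - \frac{51653}{23}$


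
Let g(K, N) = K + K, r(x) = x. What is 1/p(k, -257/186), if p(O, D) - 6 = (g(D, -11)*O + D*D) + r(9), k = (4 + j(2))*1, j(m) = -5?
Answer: 34596/680593 ≈ 0.050832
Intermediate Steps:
k = -1 (k = (4 - 5)*1 = -1*1 = -1)
g(K, N) = 2*K
p(O, D) = 15 + D**2 + 2*D*O (p(O, D) = 6 + (((2*D)*O + D*D) + 9) = 6 + ((2*D*O + D**2) + 9) = 6 + ((D**2 + 2*D*O) + 9) = 6 + (9 + D**2 + 2*D*O) = 15 + D**2 + 2*D*O)
1/p(k, -257/186) = 1/(15 + (-257/186)**2 + 2*(-257/186)*(-1)) = 1/(15 + 66049/34596 + 257/93) = 1/(680593/34596) = 34596/680593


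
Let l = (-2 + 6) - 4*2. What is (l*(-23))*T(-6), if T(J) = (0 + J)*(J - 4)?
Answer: 5520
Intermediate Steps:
T(J) = J*(-4 + J)
l = -4 (l = 4 - 8 = -4)
(l*(-23))*T(-6) = (-4*(-23))*(-6*(-4 - 6)) = 92*(-6*(-10)) = 92*60 = 5520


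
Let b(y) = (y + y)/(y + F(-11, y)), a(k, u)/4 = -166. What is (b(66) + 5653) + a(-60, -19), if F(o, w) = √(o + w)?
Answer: 1951491/391 - 12*√55/391 ≈ 4990.8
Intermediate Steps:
a(k, u) = -664 (a(k, u) = 4*(-166) = -664)
b(y) = 2*y/(y + √(-11 + y)) (b(y) = (y + y)/(y + √(-11 + y)) = (2*y)/(y + √(-11 + y)) = 2*y/(y + √(-11 + y)))
(b(66) + 5653) + a(-60, -19) = (2*66/(66 + √(-11 + 66)) + 5653) - 664 = (2*66/(66 + √55) + 5653) - 664 = (132/(66 + √55) + 5653) - 664 = (5653 + 132/(66 + √55)) - 664 = 4989 + 132/(66 + √55)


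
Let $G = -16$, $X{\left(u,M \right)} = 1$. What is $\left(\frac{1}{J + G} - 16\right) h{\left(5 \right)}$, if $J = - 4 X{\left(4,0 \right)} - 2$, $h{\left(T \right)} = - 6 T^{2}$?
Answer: $\frac{26475}{11} \approx 2406.8$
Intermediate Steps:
$J = -6$ ($J = \left(-4\right) 1 - 2 = -4 - 2 = -6$)
$\left(\frac{1}{J + G} - 16\right) h{\left(5 \right)} = \left(\frac{1}{-6 - 16} - 16\right) \left(- 6 \cdot 5^{2}\right) = \left(\frac{1}{-22} - 16\right) \left(\left(-6\right) 25\right) = \left(- \frac{1}{22} - 16\right) \left(-150\right) = \left(- \frac{353}{22}\right) \left(-150\right) = \frac{26475}{11}$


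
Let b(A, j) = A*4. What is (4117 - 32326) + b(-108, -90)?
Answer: -28641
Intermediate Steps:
b(A, j) = 4*A
(4117 - 32326) + b(-108, -90) = (4117 - 32326) + 4*(-108) = -28209 - 432 = -28641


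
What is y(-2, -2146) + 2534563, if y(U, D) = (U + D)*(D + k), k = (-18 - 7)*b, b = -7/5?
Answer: 7068991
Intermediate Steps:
b = -7/5 (b = -7*⅕ = -7/5 ≈ -1.4000)
k = 35 (k = (-18 - 7)*(-7/5) = -25*(-7/5) = 35)
y(U, D) = (35 + D)*(D + U) (y(U, D) = (U + D)*(D + 35) = (D + U)*(35 + D) = (35 + D)*(D + U))
y(-2, -2146) + 2534563 = ((-2146)² + 35*(-2146) + 35*(-2) - 2146*(-2)) + 2534563 = (4605316 - 75110 - 70 + 4292) + 2534563 = 4534428 + 2534563 = 7068991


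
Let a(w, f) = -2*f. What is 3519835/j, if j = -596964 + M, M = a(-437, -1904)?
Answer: -3519835/593156 ≈ -5.9341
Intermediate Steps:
M = 3808 (M = -2*(-1904) = 3808)
j = -593156 (j = -596964 + 3808 = -593156)
3519835/j = 3519835/(-593156) = 3519835*(-1/593156) = -3519835/593156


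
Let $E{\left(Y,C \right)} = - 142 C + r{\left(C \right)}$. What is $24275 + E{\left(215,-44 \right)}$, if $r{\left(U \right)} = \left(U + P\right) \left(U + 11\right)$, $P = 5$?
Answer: $31810$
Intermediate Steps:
$r{\left(U \right)} = \left(5 + U\right) \left(11 + U\right)$ ($r{\left(U \right)} = \left(U + 5\right) \left(U + 11\right) = \left(5 + U\right) \left(11 + U\right)$)
$E{\left(Y,C \right)} = 55 + C^{2} - 126 C$ ($E{\left(Y,C \right)} = - 142 C + \left(55 + C^{2} + 16 C\right) = 55 + C^{2} - 126 C$)
$24275 + E{\left(215,-44 \right)} = 24275 + \left(55 + \left(-44\right)^{2} - -5544\right) = 24275 + \left(55 + 1936 + 5544\right) = 24275 + 7535 = 31810$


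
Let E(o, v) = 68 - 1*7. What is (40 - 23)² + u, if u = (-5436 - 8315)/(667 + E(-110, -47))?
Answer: 196641/728 ≈ 270.11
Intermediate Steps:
E(o, v) = 61 (E(o, v) = 68 - 7 = 61)
u = -13751/728 (u = (-5436 - 8315)/(667 + 61) = -13751/728 ≈ -18.889)
(40 - 23)² + u = (40 - 23)² - 13751/728 = 17² - 13751/728 = 289 - 13751/728 = 196641/728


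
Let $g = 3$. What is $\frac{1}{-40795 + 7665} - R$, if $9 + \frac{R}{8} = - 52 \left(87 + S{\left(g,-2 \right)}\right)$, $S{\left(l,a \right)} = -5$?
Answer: $\frac{1132515919}{33130} \approx 34184.0$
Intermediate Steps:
$R = -34184$ ($R = -72 + 8 \left(- 52 \left(87 - 5\right)\right) = -72 + 8 \left(\left(-52\right) 82\right) = -72 + 8 \left(-4264\right) = -72 - 34112 = -34184$)
$\frac{1}{-40795 + 7665} - R = \frac{1}{-40795 + 7665} - -34184 = \frac{1}{-33130} + 34184 = - \frac{1}{33130} + 34184 = \frac{1132515919}{33130}$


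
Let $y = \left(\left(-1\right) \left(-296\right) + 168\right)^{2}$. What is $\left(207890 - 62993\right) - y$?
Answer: $-70399$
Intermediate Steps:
$y = 215296$ ($y = \left(296 + 168\right)^{2} = 464^{2} = 215296$)
$\left(207890 - 62993\right) - y = \left(207890 - 62993\right) - 215296 = 144897 - 215296 = -70399$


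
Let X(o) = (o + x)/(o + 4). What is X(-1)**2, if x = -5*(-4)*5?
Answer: 1089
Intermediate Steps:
x = 100 (x = 20*5 = 100)
X(o) = (100 + o)/(4 + o) (X(o) = (o + 100)/(o + 4) = (100 + o)/(4 + o))
X(-1)**2 = ((100 - 1)/(4 - 1))**2 = (99/3)**2 = ((1/3)*99)**2 = 33**2 = 1089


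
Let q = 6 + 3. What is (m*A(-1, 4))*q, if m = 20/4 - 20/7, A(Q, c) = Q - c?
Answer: -675/7 ≈ -96.429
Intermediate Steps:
m = 15/7 (m = 20*(¼) - 20*⅐ = 5 - 20/7 = 15/7 ≈ 2.1429)
q = 9
(m*A(-1, 4))*q = (15*(-1 - 1*4)/7)*9 = (15*(-1 - 4)/7)*9 = ((15/7)*(-5))*9 = -75/7*9 = -675/7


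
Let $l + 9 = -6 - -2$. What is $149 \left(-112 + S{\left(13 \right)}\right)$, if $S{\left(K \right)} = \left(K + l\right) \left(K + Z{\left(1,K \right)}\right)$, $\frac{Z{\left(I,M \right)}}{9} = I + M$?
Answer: $-16688$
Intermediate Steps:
$Z{\left(I,M \right)} = 9 I + 9 M$ ($Z{\left(I,M \right)} = 9 \left(I + M\right) = 9 I + 9 M$)
$l = -13$ ($l = -9 - 4 = -13$)
$S{\left(K \right)} = \left(-13 + K\right) \left(9 + 10 K\right)$ ($S{\left(K \right)} = \left(K - 13\right) \left(K + \left(9 \cdot 1 + 9 K\right)\right) = \left(-13 + K\right) \left(K + \left(9 + 9 K\right)\right) = \left(-13 + K\right) \left(9 + 10 K\right)$)
$149 \left(-112 + S{\left(13 \right)}\right) = 149 \left(-112 - \left(1690 - 1690\right)\right) = 149 \left(-112 - 0\right) = 149 \left(-112 + 0\right) = 149 \left(-112\right) = -16688$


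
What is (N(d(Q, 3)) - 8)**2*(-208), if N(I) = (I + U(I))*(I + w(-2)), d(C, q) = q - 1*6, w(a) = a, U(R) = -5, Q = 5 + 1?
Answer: -212992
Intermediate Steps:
Q = 6
d(C, q) = -6 + q (d(C, q) = q - 6 = -6 + q)
N(I) = (-5 + I)*(-2 + I) (N(I) = (I - 5)*(I - 2) = (-5 + I)*(-2 + I))
(N(d(Q, 3)) - 8)**2*(-208) = ((10 + (-6 + 3)**2 - 7*(-6 + 3)) - 8)**2*(-208) = ((10 + (-3)**2 - 7*(-3)) - 8)**2*(-208) = ((10 + 9 + 21) - 8)**2*(-208) = (40 - 8)**2*(-208) = 32**2*(-208) = 1024*(-208) = -212992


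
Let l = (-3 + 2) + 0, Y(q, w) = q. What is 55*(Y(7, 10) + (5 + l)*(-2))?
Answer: -55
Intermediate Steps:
l = -1 (l = -1 + 0 = -1)
55*(Y(7, 10) + (5 + l)*(-2)) = 55*(7 + (5 - 1)*(-2)) = 55*(7 + 4*(-2)) = 55*(7 - 8) = 55*(-1) = -55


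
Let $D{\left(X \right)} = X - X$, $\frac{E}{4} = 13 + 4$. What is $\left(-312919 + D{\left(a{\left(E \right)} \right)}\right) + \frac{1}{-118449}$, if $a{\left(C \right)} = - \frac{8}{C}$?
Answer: $- \frac{37064942632}{118449} \approx -3.1292 \cdot 10^{5}$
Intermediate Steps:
$E = 68$ ($E = 4 \left(13 + 4\right) = 4 \cdot 17 = 68$)
$D{\left(X \right)} = 0$
$\left(-312919 + D{\left(a{\left(E \right)} \right)}\right) + \frac{1}{-118449} = \left(-312919 + 0\right) + \frac{1}{-118449} = -312919 - \frac{1}{118449} = - \frac{37064942632}{118449}$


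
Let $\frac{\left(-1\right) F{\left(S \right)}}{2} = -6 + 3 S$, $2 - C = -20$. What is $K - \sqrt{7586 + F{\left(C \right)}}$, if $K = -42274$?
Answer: $-42274 - \sqrt{7466} \approx -42360.0$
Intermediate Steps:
$C = 22$ ($C = 2 - -20 = 2 + 20 = 22$)
$F{\left(S \right)} = 12 - 6 S$ ($F{\left(S \right)} = - 2 \left(-6 + 3 S\right) = 12 - 6 S$)
$K - \sqrt{7586 + F{\left(C \right)}} = -42274 - \sqrt{7586 + \left(12 - 132\right)} = -42274 - \sqrt{7586 - 120} = -42274 - \sqrt{7466}$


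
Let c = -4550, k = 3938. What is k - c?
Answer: 8488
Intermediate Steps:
k - c = 3938 - 1*(-4550) = 3938 + 4550 = 8488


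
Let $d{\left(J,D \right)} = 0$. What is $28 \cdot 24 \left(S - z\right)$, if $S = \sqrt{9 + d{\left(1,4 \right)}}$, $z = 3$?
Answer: $0$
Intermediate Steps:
$S = 3$ ($S = \sqrt{9 + 0} = \sqrt{9} = 3$)
$28 \cdot 24 \left(S - z\right) = 28 \cdot 24 \left(3 - 3\right) = 672 \left(3 - 3\right) = 672 \cdot 0 = 0$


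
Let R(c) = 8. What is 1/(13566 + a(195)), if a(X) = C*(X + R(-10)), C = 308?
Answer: 1/76090 ≈ 1.3142e-5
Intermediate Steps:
a(X) = 2464 + 308*X (a(X) = 308*(X + 8) = 308*(8 + X) = 2464 + 308*X)
1/(13566 + a(195)) = 1/(13566 + (2464 + 308*195)) = 1/(13566 + (2464 + 60060)) = 1/(13566 + 62524) = 1/76090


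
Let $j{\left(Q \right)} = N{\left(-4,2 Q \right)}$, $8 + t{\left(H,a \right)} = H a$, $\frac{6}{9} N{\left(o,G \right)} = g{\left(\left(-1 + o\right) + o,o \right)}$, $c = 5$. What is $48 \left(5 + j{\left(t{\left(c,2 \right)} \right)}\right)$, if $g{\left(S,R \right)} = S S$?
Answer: $6072$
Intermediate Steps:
$g{\left(S,R \right)} = S^{2}$
$N{\left(o,G \right)} = \frac{3 \left(-1 + 2 o\right)^{2}}{2}$ ($N{\left(o,G \right)} = \frac{3 \left(\left(-1 + o\right) + o\right)^{2}}{2} = \frac{3 \left(-1 + 2 o\right)^{2}}{2}$)
$t{\left(H,a \right)} = -8 + H a$
$j{\left(Q \right)} = \frac{243}{2}$ ($j{\left(Q \right)} = \frac{3 \left(-1 + 2 \left(-4\right)\right)^{2}}{2} = \frac{3 \left(-1 - 8\right)^{2}}{2} = \frac{3 \left(-9\right)^{2}}{2} = \frac{3}{2} \cdot 81 = \frac{243}{2}$)
$48 \left(5 + j{\left(t{\left(c,2 \right)} \right)}\right) = 48 \left(5 + \frac{243}{2}\right) = 48 \cdot \frac{253}{2} = 6072$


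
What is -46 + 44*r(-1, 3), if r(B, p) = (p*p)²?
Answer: 3518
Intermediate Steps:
r(B, p) = p⁴ (r(B, p) = (p²)² = p⁴)
-46 + 44*r(-1, 3) = -46 + 44*3⁴ = -46 + 44*81 = -46 + 3564 = 3518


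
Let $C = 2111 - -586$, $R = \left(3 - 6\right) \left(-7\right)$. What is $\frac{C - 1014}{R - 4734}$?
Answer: $- \frac{561}{1571} \approx -0.3571$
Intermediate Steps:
$R = 21$ ($R = \left(-3\right) \left(-7\right) = 21$)
$C = 2697$ ($C = 2111 + 586 = 2697$)
$\frac{C - 1014}{R - 4734} = \frac{2697 - 1014}{21 - 4734} = \frac{1683}{-4713} = 1683 \left(- \frac{1}{4713}\right) = - \frac{561}{1571}$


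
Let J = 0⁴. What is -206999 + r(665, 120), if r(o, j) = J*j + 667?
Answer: -206332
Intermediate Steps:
J = 0
r(o, j) = 667 (r(o, j) = 0*j + 667 = 0 + 667 = 667)
-206999 + r(665, 120) = -206999 + 667 = -206332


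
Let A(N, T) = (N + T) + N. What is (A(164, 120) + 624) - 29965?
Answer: -28893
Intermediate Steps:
A(N, T) = T + 2*N
(A(164, 120) + 624) - 29965 = ((120 + 2*164) + 624) - 29965 = ((120 + 328) + 624) - 29965 = (448 + 624) - 29965 = 1072 - 29965 = -28893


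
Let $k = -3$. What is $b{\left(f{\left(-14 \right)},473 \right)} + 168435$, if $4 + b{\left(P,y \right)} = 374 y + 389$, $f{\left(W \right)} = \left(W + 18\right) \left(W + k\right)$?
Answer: $345722$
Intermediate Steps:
$f{\left(W \right)} = \left(-3 + W\right) \left(18 + W\right)$ ($f{\left(W \right)} = \left(W + 18\right) \left(W - 3\right) = \left(18 + W\right) \left(-3 + W\right) = \left(-3 + W\right) \left(18 + W\right)$)
$b{\left(P,y \right)} = 385 + 374 y$ ($b{\left(P,y \right)} = -4 + \left(374 y + 389\right) = -4 + \left(389 + 374 y\right) = 385 + 374 y$)
$b{\left(f{\left(-14 \right)},473 \right)} + 168435 = \left(385 + 374 \cdot 473\right) + 168435 = \left(385 + 176902\right) + 168435 = 177287 + 168435 = 345722$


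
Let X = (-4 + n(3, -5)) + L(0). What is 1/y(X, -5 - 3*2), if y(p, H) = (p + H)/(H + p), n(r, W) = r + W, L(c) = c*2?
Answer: 1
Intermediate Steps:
L(c) = 2*c
n(r, W) = W + r
X = -6 (X = (-4 + (-5 + 3)) + 2*0 = (-4 - 2) + 0 = -6 + 0 = -6)
y(p, H) = 1 (y(p, H) = (H + p)/(H + p) = 1)
1/y(X, -5 - 3*2) = 1/1 = 1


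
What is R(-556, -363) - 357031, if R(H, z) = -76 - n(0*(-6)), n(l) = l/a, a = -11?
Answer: -357107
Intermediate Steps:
n(l) = -l/11 (n(l) = l/(-11) = l*(-1/11) = -l/11)
R(H, z) = -76 (R(H, z) = -76 - (-1)*0*(-6)/11 = -76 - (-1)*0/11 = -76 - 1*0 = -76 + 0 = -76)
R(-556, -363) - 357031 = -76 - 357031 = -357107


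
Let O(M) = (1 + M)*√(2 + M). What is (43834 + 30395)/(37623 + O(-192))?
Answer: 2792717667/1422421519 + 14177739*I*√190/1422421519 ≈ 1.9634 + 0.13739*I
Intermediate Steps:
O(M) = √(2 + M)*(1 + M)
(43834 + 30395)/(37623 + O(-192)) = (43834 + 30395)/(37623 + √(2 - 192)*(1 - 192)) = 74229/(37623 + √(-190)*(-191)) = 74229/(37623 + (I*√190)*(-191)) = 74229/(37623 - 191*I*√190)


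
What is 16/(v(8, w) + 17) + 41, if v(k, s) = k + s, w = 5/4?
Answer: 4369/105 ≈ 41.609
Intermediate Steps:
w = 5/4 (w = 5*(¼) = 5/4 ≈ 1.2500)
16/(v(8, w) + 17) + 41 = 16/((8 + 5/4) + 17) + 41 = 16/(37/4 + 17) + 41 = 16/(105/4) + 41 = (4/105)*16 + 41 = 64/105 + 41 = 4369/105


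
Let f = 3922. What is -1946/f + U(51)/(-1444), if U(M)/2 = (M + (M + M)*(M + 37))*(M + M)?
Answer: -903150550/707921 ≈ -1275.8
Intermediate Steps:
U(M) = 4*M*(M + 2*M*(37 + M)) (U(M) = 2*((M + (M + M)*(M + 37))*(M + M)) = 2*((M + (2*M)*(37 + M))*(2*M)) = 2*((M + 2*M*(37 + M))*(2*M)) = 2*(2*M*(M + 2*M*(37 + M))) = 4*M*(M + 2*M*(37 + M)))
-1946/f + U(51)/(-1444) = -1946/3922 + (51²*(300 + 8*51))/(-1444) = -1946*1/3922 + (2601*(300 + 408))*(-1/1444) = -973/1961 + (2601*708)*(-1/1444) = -973/1961 + 1841508*(-1/1444) = -973/1961 - 460377/361 = -903150550/707921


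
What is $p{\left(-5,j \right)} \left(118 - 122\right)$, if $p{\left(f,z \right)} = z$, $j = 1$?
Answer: $-4$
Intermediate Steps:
$p{\left(-5,j \right)} \left(118 - 122\right) = 1 \left(118 - 122\right) = 1 \left(-4\right) = -4$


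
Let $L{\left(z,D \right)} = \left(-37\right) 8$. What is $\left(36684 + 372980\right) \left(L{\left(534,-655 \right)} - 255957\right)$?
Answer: $-104977628992$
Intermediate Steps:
$L{\left(z,D \right)} = -296$
$\left(36684 + 372980\right) \left(L{\left(534,-655 \right)} - 255957\right) = \left(36684 + 372980\right) \left(-296 - 255957\right) = 409664 \left(-256253\right) = -104977628992$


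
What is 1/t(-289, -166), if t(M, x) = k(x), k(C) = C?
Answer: -1/166 ≈ -0.0060241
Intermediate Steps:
t(M, x) = x
1/t(-289, -166) = 1/(-166) = -1/166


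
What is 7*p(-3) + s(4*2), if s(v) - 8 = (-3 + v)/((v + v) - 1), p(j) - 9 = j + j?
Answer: 88/3 ≈ 29.333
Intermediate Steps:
p(j) = 9 + 2*j (p(j) = 9 + (j + j) = 9 + 2*j)
s(v) = 8 + (-3 + v)/(-1 + 2*v) (s(v) = 8 + (-3 + v)/((v + v) - 1) = 8 + (-3 + v)/(2*v - 1) = 8 + (-3 + v)/(-1 + 2*v))
7*p(-3) + s(4*2) = 7*(9 + 2*(-3)) + (-11 + 17*(4*2))/(-1 + 2*(4*2)) = 7*(9 - 6) + (-11 + 17*8)/(-1 + 2*8) = 7*3 + (-11 + 136)/(-1 + 16) = 21 + 125/15 = 21 + (1/15)*125 = 21 + 25/3 = 88/3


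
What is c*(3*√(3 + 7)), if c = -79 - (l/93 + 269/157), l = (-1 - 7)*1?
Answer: -1177240*√10/4867 ≈ -764.90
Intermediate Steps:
l = -8 (l = -8*1 = -8)
c = -1177240/14601 (c = -79 - (-8/93 + 269/157) = -79 - 1*23761/14601 = -79 - 23761/14601 = -1177240/14601 ≈ -80.627)
c*(3*√(3 + 7)) = -1177240*√(3 + 7)/4867 = -1177240*√10/4867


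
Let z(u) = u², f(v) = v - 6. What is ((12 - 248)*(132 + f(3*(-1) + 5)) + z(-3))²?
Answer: 911979601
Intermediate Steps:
f(v) = -6 + v
((12 - 248)*(132 + f(3*(-1) + 5)) + z(-3))² = ((12 - 248)*(132 + (-6 + (3*(-1) + 5))) + (-3)²)² = (-236*(132 + (-6 + (-3 + 5))) + 9)² = (-236*(132 + (-6 + 2)) + 9)² = (-236*(132 - 4) + 9)² = (-236*128 + 9)² = (-30208 + 9)² = (-30199)² = 911979601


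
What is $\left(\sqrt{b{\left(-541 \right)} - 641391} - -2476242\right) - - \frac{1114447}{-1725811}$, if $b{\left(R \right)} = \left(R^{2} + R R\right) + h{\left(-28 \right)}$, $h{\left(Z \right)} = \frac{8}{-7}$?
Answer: $\frac{4273524567815}{1725811} + \frac{3 i \sqrt{305053}}{7} \approx 2.4762 \cdot 10^{6} + 236.71 i$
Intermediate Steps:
$h{\left(Z \right)} = - \frac{8}{7}$ ($h{\left(Z \right)} = 8 \left(- \frac{1}{7}\right) = - \frac{8}{7}$)
$b{\left(R \right)} = - \frac{8}{7} + 2 R^{2}$ ($b{\left(R \right)} = \left(R^{2} + R R\right) - \frac{8}{7} = \left(R^{2} + R^{2}\right) - \frac{8}{7} = 2 R^{2} - \frac{8}{7} = - \frac{8}{7} + 2 R^{2}$)
$\left(\sqrt{b{\left(-541 \right)} - 641391} - -2476242\right) - - \frac{1114447}{-1725811} = \left(\sqrt{\left(- \frac{8}{7} + 2 \left(-541\right)^{2}\right) - 641391} - -2476242\right) - - \frac{1114447}{-1725811} = \left(\sqrt{\left(- \frac{8}{7} + 2 \cdot 292681\right) - 641391} + 2476242\right) - \left(-1114447\right) \left(- \frac{1}{1725811}\right) = \left(\sqrt{\left(- \frac{8}{7} + 585362\right) - 641391} + 2476242\right) - \frac{1114447}{1725811} = \left(\sqrt{\frac{4097526}{7} - 641391} + 2476242\right) - \frac{1114447}{1725811} = \left(\sqrt{- \frac{392211}{7}} + 2476242\right) - \frac{1114447}{1725811} = \left(\frac{3 i \sqrt{305053}}{7} + 2476242\right) - \frac{1114447}{1725811} = \left(2476242 + \frac{3 i \sqrt{305053}}{7}\right) - \frac{1114447}{1725811} = \frac{4273524567815}{1725811} + \frac{3 i \sqrt{305053}}{7}$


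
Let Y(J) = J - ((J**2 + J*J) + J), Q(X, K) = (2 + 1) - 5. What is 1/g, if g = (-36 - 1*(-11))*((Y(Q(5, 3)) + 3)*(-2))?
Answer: -1/250 ≈ -0.0040000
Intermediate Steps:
Q(X, K) = -2 (Q(X, K) = 3 - 5 = -2)
Y(J) = -2*J**2 (Y(J) = J - ((J**2 + J**2) + J) = J - (2*J**2 + J) = J - (J + 2*J**2) = J + (-J - 2*J**2) = -2*J**2)
g = -250 (g = (-36 - 1*(-11))*((-2*(-2)**2 + 3)*(-2)) = (-36 + 11)*((-2*4 + 3)*(-2)) = -25*(-8 + 3)*(-2) = -(-125)*(-2) = -25*10 = -250)
1/g = 1/(-250) = -1/250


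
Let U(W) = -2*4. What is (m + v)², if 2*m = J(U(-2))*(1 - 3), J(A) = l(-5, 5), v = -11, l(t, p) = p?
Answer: 256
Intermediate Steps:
U(W) = -8
J(A) = 5
m = -5 (m = (5*(1 - 3))/2 = (5*(-2))/2 = (½)*(-10) = -5)
(m + v)² = (-5 - 11)² = (-16)² = 256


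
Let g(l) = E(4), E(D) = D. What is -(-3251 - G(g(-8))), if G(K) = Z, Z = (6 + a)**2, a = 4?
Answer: 3351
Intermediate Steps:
g(l) = 4
Z = 100 (Z = (6 + 4)**2 = 10**2 = 100)
G(K) = 100
-(-3251 - G(g(-8))) = -(-3251 - 1*100) = -(-3251 - 100) = -1*(-3351) = 3351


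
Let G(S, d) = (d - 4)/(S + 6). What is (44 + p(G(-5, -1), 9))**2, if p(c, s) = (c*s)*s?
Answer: 130321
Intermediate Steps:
G(S, d) = (-4 + d)/(6 + S)
p(c, s) = c*s**2
(44 + p(G(-5, -1), 9))**2 = (44 + ((-4 - 1)/(6 - 5))*9**2)**2 = (44 + (-5/1)*81)**2 = (44 + (1*(-5))*81)**2 = (44 - 5*81)**2 = (44 - 405)**2 = (-361)**2 = 130321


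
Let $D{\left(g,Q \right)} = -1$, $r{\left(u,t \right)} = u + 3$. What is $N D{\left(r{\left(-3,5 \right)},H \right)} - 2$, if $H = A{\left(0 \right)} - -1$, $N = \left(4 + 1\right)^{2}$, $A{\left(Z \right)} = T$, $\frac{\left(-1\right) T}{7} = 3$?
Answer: $-27$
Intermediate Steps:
$r{\left(u,t \right)} = 3 + u$
$T = -21$ ($T = \left(-7\right) 3 = -21$)
$A{\left(Z \right)} = -21$
$N = 25$ ($N = 5^{2} = 25$)
$H = -20$ ($H = -21 - -1 = -21 + 1 = -20$)
$N D{\left(r{\left(-3,5 \right)},H \right)} - 2 = 25 \left(-1\right) - 2 = -25 - 2 = -27$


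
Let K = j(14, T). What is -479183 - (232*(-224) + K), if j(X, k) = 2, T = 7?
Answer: -427217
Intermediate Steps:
K = 2
-479183 - (232*(-224) + K) = -479183 - (232*(-224) + 2) = -479183 - (-51968 + 2) = -479183 - 1*(-51966) = -479183 + 51966 = -427217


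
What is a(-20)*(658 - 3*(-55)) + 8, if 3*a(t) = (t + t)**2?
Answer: 1316824/3 ≈ 4.3894e+5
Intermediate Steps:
a(t) = 4*t**2/3 (a(t) = (t + t)**2/3 = (2*t)**2/3 = (4*t**2)/3 = 4*t**2/3)
a(-20)*(658 - 3*(-55)) + 8 = ((4/3)*(-20)**2)*(658 - 3*(-55)) + 8 = ((4/3)*400)*(658 + 165) + 8 = (1600/3)*823 + 8 = 1316800/3 + 8 = 1316824/3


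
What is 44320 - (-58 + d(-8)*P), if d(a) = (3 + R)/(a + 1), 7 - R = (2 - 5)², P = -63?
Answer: 44369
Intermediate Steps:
R = -2 (R = 7 - (2 - 5)² = 7 - 1*(-3)² = 7 - 1*9 = 7 - 9 = -2)
d(a) = 1/(1 + a) (d(a) = (3 - 2)/(a + 1) = 1/(1 + a))
44320 - (-58 + d(-8)*P) = 44320 - (-58 - 63/(1 - 8)) = 44320 - (-58 - 63/(-7)) = 44320 - (-58 - ⅐*(-63)) = 44320 - (-58 + 9) = 44320 - 1*(-49) = 44320 + 49 = 44369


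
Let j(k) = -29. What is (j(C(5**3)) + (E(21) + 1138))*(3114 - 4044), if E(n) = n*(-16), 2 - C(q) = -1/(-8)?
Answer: -718890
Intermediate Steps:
C(q) = 15/8 (C(q) = 2 - (-1)/(-8) = 2 - (-1)*(-1)/8 = 2 - 1*1/8 = 2 - 1/8 = 15/8)
E(n) = -16*n
(j(C(5**3)) + (E(21) + 1138))*(3114 - 4044) = (-29 + (-16*21 + 1138))*(3114 - 4044) = (-29 + (-336 + 1138))*(-930) = (-29 + 802)*(-930) = 773*(-930) = -718890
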